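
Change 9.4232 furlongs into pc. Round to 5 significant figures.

6.1434 × 10^-14 pc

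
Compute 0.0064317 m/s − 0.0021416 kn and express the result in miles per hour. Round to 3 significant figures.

0.0064317 m/s = 0.0143873 mph and 0.0021416 kn = 0.00246451 mph.
0.0143873 − 0.00246451 ≈ 0.0119 mph.

0.0119 mph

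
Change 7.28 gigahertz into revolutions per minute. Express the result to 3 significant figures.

1 GHz = 6.00000 × 10^10 rpm.
7.28 × 6.00000 × 10^10 ≈ 4.37 × 10^11 rpm.

4.37 × 10^11 rpm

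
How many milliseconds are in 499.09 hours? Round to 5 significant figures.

1 hour = 3.60000 × 10^6 ms.
499.09 × 3.60000 × 10^6 ≈ 1.7967 × 10^9 ms.

1.7967 × 10^9 ms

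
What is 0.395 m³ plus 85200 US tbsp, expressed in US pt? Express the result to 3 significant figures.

0.395 m³ = 834.784 US pt and 85200 US tbsp = 2662.50 US pt.
834.784 + 2662.50 ≈ 3500 US pt.

3500 US pints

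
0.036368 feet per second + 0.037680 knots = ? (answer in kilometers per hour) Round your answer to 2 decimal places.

0.11 kilometers per hour

0.036368 ft/s = 0.0399059 km/h and 0.037680 kn = 0.0697834 km/h.
0.0399059 + 0.0697834 ≈ 0.11 km/h.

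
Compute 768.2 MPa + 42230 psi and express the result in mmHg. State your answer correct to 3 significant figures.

7.95 × 10^6 mmHg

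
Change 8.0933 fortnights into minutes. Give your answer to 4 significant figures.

163200 minutes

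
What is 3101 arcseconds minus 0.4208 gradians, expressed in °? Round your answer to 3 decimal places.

0.483 degrees

3101 arcsec = 0.861389 ° and 0.4208 grad = 0.378720 °.
0.861389 − 0.378720 ≈ 0.483 °.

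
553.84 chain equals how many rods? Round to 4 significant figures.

2215 rods

1 chain = 4.00000 rod.
So 553.84 × 4.00000 ≈ 2215 rod.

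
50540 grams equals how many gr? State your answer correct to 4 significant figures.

1 gram = 15.4324 gr.
Thus 50540 × 15.4324 ≈ 780000 gr.

780000 gr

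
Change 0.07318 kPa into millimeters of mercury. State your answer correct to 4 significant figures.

1 kilopascal = 7.50062 millimeters of mercury.
Then 0.07318 × 7.50062 ≈ 0.5489 mmHg.

0.5489 millimeters of mercury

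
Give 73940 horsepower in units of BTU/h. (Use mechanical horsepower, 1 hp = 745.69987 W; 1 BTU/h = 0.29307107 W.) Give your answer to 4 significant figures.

1 hp = 2544.43 BTU per hour.
Thus 73940 × 2544.43 ≈ 1.881 × 10^8 BTU/h.

1.881 × 10^8 BTU per hour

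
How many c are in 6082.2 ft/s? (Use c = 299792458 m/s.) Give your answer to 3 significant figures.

6.18e-6 c

1 foot per second = 1.01670e-9 c.
So 6082.2 × 1.01670e-9 ≈ 6.18e-6 c.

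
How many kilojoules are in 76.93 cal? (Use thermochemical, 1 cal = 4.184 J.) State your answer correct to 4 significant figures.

0.3219 kilojoules

1 calorie = 0.00418400 kilojoules.
76.93 × 0.00418400 ≈ 0.3219 kJ.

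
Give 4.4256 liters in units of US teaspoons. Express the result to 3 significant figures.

898 US teaspoons

1 liter = 202.884 US tsp.
Then 4.4256 × 202.884 ≈ 898 US tsp.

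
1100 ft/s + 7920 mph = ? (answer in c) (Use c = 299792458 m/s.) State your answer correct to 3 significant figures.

1.29 × 10^-5 c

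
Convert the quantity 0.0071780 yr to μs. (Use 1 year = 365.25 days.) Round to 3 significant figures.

1 yr = 3.15576e+13 microseconds.
0.0071780 × 3.15576e+13 ≈ 2.27e+11 μs.

2.27e+11 microseconds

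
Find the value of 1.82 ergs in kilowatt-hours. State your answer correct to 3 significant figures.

1 erg = 2.77778e-14 kilowatt-hours.
Then 1.82 × 2.77778e-14 ≈ 5.06e-14 kWh.

5.06e-14 kilowatt-hours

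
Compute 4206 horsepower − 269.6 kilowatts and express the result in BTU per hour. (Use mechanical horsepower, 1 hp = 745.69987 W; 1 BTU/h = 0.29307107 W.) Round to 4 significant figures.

4206 hp = 1.07019e+7 BTU/h and 269.6 kW = 919913 BTU/h.
1.07019e+7 − 919913 ≈ 9.782e+6 BTU/h.

9.782e+6 BTU/h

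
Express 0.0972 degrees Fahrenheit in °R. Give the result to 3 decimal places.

°R = °F + 459.67.
Applying the formula gives 459.767 °R.

459.767 °R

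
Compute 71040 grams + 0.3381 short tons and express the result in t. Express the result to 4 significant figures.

71040 g = 0.0710400 t and 0.3381 short ton = 0.306719 t.
0.0710400 + 0.306719 ≈ 0.3778 t.

0.3778 metric tons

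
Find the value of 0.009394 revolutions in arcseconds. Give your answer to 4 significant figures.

1 rev = 1.29600 × 10^6 arcseconds.
Then 0.009394 × 1.29600 × 10^6 ≈ 12170 arcsec.

12170 arcseconds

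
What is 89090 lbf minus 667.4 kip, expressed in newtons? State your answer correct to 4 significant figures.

-2.572e+6 newtons

89090 lbf = 396292 N and 667.4 kip = 2.96874e+6 N.
396292 − 2.96874e+6 ≈ -2.572e+6 N.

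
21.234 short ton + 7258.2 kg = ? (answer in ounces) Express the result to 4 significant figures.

21.234 short ton = 679488 oz and 7258.2 kg = 256025 oz.
679488 + 256025 ≈ 935500 oz.

935500 ounces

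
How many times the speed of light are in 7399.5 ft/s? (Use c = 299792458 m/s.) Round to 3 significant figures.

1 foot per second = 1.01670e-9 times the speed of light.
So 7399.5 × 1.01670e-9 ≈ 7.52e-6 c.

7.52e-6 times the speed of light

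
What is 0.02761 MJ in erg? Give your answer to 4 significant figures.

1 megajoule = 1.00000 × 10^13 erg.
Thus 0.02761 × 1.00000 × 10^13 ≈ 2.761 × 10^11 erg.

2.761 × 10^11 ergs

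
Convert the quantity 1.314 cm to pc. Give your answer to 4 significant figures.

1 cm = 3.24078e-19 pc.
Then 1.314 × 3.24078e-19 ≈ 4.258e-19 pc.

4.258e-19 parsecs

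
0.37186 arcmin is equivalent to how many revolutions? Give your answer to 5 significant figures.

1.7216 × 10^-5 rev

1 arcminute = 4.62963 × 10^-5 rev.
Then 0.37186 × 4.62963 × 10^-5 ≈ 1.7216 × 10^-5 rev.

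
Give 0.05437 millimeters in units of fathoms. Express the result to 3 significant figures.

1 millimeter = 0.000546807 fathoms.
So 0.05437 × 0.000546807 ≈ 2.97 × 10^-5 fathom.

2.97 × 10^-5 fathom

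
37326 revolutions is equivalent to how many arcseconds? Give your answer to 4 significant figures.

4.837e+10 arcseconds

1 revolution = 1.29600e+6 arcsec.
37326 × 1.29600e+6 ≈ 4.837e+10 arcsec.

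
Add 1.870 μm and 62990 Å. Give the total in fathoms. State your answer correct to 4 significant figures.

4.467 × 10^-6 fathom

1.870 μm = 1.02253 × 10^-6 fathom and 62990 Å = 3.44434 × 10^-6 fathom.
1.02253 × 10^-6 + 3.44434 × 10^-6 ≈ 4.467 × 10^-6 fathom.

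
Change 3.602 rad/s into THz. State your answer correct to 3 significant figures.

5.73e-13 terahertz

1 rad/s = 1.59155e-13 THz.
So 3.602 × 1.59155e-13 ≈ 5.73e-13 THz.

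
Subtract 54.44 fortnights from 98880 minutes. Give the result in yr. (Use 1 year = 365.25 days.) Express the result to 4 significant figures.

-1.899 years

98880 min = 0.187999 yr and 54.44 fortnight = 2.08668 yr.
0.187999 − 2.08668 ≈ -1.899 yr.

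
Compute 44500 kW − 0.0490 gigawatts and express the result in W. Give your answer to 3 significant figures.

-4.50 × 10^6 W

44500 kW = 4.45000 × 10^7 W and 0.0490 GW = 4.90000 × 10^7 W.
4.45000 × 10^7 − 4.90000 × 10^7 ≈ -4.50 × 10^6 W.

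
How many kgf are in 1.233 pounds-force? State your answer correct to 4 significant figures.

0.5593 kilograms-force

1 pound-force = 0.453592 kgf.
Thus 1.233 × 0.453592 ≈ 0.5593 kgf.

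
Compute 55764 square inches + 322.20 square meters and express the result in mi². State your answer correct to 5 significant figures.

0.00013829 mi²

55764 in² = 1.38907e-5 mi² and 322.20 m² = 0.000124402 mi².
1.38907e-5 + 0.000124402 ≈ 0.00013829 mi².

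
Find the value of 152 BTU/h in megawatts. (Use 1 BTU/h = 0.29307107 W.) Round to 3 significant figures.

4.45 × 10^-5 megawatts

1 BTU per hour = 2.93071 × 10^-7 MW.
Then 152 × 2.93071 × 10^-7 ≈ 4.45 × 10^-5 MW.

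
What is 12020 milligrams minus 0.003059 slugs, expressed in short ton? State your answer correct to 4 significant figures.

-3.596 × 10^-5 short tons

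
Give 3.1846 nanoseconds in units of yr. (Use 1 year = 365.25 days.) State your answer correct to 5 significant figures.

1.0091e-16 yr

1 ns = 3.16881e-17 years.
Then 3.1846 × 3.16881e-17 ≈ 1.0091e-16 yr.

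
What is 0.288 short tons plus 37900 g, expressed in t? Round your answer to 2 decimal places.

0.288 short ton = 0.261269 t and 37900 g = 0.0379000 t.
0.261269 + 0.0379000 ≈ 0.30 t.

0.30 t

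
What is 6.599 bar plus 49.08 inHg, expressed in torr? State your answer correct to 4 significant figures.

6.599 bar = 4949.66 torr and 49.08 inHg = 1246.63 torr.
4949.66 + 1246.63 ≈ 6196 torr.

6196 torr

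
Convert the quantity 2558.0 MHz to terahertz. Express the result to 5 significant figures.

1 megahertz = 1.00000e-6 THz.
Thus 2558.0 × 1.00000e-6 ≈ 0.0025580 THz.

0.0025580 THz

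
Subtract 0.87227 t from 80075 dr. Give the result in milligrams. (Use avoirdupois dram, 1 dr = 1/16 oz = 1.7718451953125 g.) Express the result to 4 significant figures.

80075 dr = 1.41881e+8 mg and 0.87227 t = 8.72270e+8 mg.
1.41881e+8 − 8.72270e+8 ≈ -7.304e+8 mg.

-7.304e+8 mg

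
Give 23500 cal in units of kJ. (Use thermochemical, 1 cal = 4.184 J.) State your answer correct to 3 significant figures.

98.3 kJ

1 calorie = 0.00418400 kilojoules.
So 23500 × 0.00418400 ≈ 98.3 kJ.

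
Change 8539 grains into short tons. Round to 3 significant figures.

0.000610 short tons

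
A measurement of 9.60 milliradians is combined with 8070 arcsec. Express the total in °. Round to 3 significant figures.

9.60 mrad = 0.550039 ° and 8070 arcsec = 2.24167 °.
0.550039 + 2.24167 ≈ 2.79 °.

2.79 degrees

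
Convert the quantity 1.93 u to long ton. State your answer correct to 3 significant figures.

1 u = 1.63431e-30 long ton.
Thus 1.93 × 1.63431e-30 ≈ 3.15e-30 long ton.

3.15e-30 long ton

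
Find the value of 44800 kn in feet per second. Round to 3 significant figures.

1 kn = 1.68781 ft/s.
44800 × 1.68781 ≈ 75600 ft/s.

75600 feet per second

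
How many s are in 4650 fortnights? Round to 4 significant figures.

1 fortnight = 1.20960e+6 seconds.
4650 × 1.20960e+6 ≈ 5.625e+9 s.

5.625e+9 s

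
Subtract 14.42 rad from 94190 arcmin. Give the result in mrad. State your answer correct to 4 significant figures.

12980 milliradians

94190 arcmin = 27398.8 mrad and 14.42 rad = 14420.0 mrad.
27398.8 − 14420.0 ≈ 12980 mrad.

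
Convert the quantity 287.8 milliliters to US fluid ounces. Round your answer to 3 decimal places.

1 milliliter = 0.0338140 US fl oz.
Thus 287.8 × 0.0338140 ≈ 9.732 US fl oz.

9.732 US fluid ounces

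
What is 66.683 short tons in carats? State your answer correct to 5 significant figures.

3.0247e+8 ct

1 short ton = 4.53592e+6 ct.
So 66.683 × 4.53592e+6 ≈ 3.0247e+8 ct.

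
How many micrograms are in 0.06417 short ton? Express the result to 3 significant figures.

5.82 × 10^10 μg

1 short ton = 9.07185 × 10^11 micrograms.
Then 0.06417 × 9.07185 × 10^11 ≈ 5.82 × 10^10 μg.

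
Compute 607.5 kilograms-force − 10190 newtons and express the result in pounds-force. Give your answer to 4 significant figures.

-951.5 lbf

607.5 kgf = 1339.31 lbf and 10190 N = 2290.80 lbf.
1339.31 − 2290.80 ≈ -951.5 lbf.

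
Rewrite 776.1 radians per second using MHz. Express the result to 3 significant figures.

0.000124 MHz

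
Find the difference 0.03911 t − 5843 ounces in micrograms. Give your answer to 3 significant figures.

-1.27e+11 μg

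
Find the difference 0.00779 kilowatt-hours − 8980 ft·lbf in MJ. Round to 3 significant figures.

0.0159 megajoules

0.00779 kWh = 0.0280440 MJ and 8980 ft·lbf = 0.0121752 MJ.
0.0280440 − 0.0121752 ≈ 0.0159 MJ.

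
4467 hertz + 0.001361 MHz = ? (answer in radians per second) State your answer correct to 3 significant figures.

4467 Hz = 28067.0 rad/s and 0.001361 MHz = 8551.42 rad/s.
28067.0 + 8551.42 ≈ 36600 rad/s.

36600 radians per second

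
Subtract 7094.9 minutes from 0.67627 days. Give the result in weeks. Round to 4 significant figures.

-0.6072 wk

0.67627 d = 0.0966100 wk and 7094.9 min = 0.703859 wk.
0.0966100 − 0.703859 ≈ -0.6072 wk.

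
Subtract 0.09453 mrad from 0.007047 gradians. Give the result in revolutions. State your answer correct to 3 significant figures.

2.57 × 10^-6 revolutions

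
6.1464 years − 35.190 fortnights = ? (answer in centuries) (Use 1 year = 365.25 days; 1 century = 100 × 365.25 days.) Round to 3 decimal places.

6.1464 yr = 0.0614640 century and 35.190 fortnight = 0.0134883 century.
0.0614640 − 0.0134883 ≈ 0.048 century.

0.048 centuries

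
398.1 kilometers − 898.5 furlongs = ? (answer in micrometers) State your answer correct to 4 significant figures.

2.174 × 10^11 micrometers

398.1 km = 3.98100 × 10^11 μm and 898.5 furlong = 1.80749 × 10^11 μm.
3.98100 × 10^11 − 1.80749 × 10^11 ≈ 2.174 × 10^11 μm.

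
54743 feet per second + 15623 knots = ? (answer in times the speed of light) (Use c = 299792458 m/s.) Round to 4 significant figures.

8.247 × 10^-5 c

54743 ft/s = 5.56574 × 10^-5 c and 15623 kn = 2.68091 × 10^-5 c.
5.56574 × 10^-5 + 2.68091 × 10^-5 ≈ 8.247 × 10^-5 c.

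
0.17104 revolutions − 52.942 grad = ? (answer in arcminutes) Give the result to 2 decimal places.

835.60 arcmin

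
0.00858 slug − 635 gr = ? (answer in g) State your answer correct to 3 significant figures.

0.00858 slug = 125.216 g and 635 gr = 41.1473 g.
125.216 − 41.1473 ≈ 84.1 g.

84.1 g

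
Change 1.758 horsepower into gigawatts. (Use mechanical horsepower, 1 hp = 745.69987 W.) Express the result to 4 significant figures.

1.311e-6 GW

1 horsepower = 7.45700e-7 gigawatts.
So 1.758 × 7.45700e-7 ≈ 1.311e-6 GW.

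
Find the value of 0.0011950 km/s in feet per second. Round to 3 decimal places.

3.921 ft/s

1 kilometer per second = 3280.84 feet per second.
0.0011950 × 3280.84 ≈ 3.921 ft/s.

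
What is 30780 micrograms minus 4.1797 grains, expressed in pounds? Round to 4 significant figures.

-0.0005292 lb

30780 μg = 6.78583e-5 lb and 4.1797 gr = 0.000597100 lb.
6.78583e-5 − 0.000597100 ≈ -0.0005292 lb.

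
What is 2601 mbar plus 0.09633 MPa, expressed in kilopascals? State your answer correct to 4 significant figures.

356.4 kPa

2601 mbar = 260.100 kPa and 0.09633 MPa = 96.3300 kPa.
260.100 + 96.3300 ≈ 356.4 kPa.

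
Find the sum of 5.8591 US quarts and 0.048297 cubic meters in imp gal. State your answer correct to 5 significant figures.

11.844 imperial gallons

5.8591 US qt = 1.21968 imp gal and 0.048297 m³ = 10.6239 imp gal.
1.21968 + 10.6239 ≈ 11.844 imp gal.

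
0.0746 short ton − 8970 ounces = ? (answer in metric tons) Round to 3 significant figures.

-0.187 metric tons

0.0746 short ton = 0.0676760 t and 8970 oz = 0.254295 t.
0.0676760 − 0.254295 ≈ -0.187 t.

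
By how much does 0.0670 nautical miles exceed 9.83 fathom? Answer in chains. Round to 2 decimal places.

0.0670 nmi = 6.16818 chain and 9.83 fathom = 0.893636 chain.
6.16818 − 0.893636 ≈ 5.27 chain.

5.27 chain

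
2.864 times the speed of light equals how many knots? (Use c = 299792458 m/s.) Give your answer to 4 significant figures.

1.669e+9 kn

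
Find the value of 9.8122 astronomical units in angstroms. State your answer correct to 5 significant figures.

1 astronomical unit = 1.49598e+21 angstroms.
Thus 9.8122 × 1.49598e+21 ≈ 1.4679e+22 Å.

1.4679e+22 angstroms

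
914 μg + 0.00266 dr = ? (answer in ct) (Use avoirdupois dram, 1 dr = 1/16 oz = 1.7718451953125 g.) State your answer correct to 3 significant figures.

914 μg = 0.00457000 ct and 0.00266 dr = 0.0235655 ct.
0.00457000 + 0.0235655 ≈ 0.0281 ct.

0.0281 ct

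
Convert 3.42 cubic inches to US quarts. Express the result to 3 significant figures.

1 in³ = 0.0173160 US qt.
So 3.42 × 0.0173160 ≈ 0.0592 US qt.

0.0592 US qt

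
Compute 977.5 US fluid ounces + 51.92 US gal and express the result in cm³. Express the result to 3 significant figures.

977.5 US fl oz = 28908.1 cm³ and 51.92 US gal = 196539 cm³.
28908.1 + 196539 ≈ 225000 cm³.

225000 cubic centimeters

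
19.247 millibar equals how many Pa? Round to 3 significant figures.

1 mbar = 100.000 Pa.
Thus 19.247 × 100.000 ≈ 1920 Pa.

1920 pascals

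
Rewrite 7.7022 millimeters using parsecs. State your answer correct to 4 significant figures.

2.496 × 10^-19 parsecs

1 millimeter = 3.24078 × 10^-20 pc.
So 7.7022 × 3.24078 × 10^-20 ≈ 2.496 × 10^-19 pc.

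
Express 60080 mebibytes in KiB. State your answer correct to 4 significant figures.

1 mebibyte = 1024.00 KiB.
So 60080 × 1024.00 ≈ 6.152 × 10^7 KiB.

6.152 × 10^7 kibibytes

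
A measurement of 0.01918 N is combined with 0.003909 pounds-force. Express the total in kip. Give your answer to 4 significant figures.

8.221e-6 kip

0.01918 N = 4.31184e-6 kip and 0.003909 lbf = 3.90900e-6 kip.
4.31184e-6 + 3.90900e-6 ≈ 8.221e-6 kip.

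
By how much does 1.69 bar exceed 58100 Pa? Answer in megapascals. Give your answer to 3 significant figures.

1.69 bar = 0.169000 MPa and 58100 Pa = 0.0581000 MPa.
0.169000 − 0.0581000 ≈ 0.111 MPa.

0.111 MPa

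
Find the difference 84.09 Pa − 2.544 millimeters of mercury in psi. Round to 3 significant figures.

-0.0370 psi

84.09 Pa = 0.0121962 psi and 2.544 mmHg = 0.0491928 psi.
0.0121962 − 0.0491928 ≈ -0.0370 psi.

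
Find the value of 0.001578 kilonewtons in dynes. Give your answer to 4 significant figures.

1 kilonewton = 1.00000 × 10^8 dyn.
Then 0.001578 × 1.00000 × 10^8 ≈ 157800 dyn.

157800 dyn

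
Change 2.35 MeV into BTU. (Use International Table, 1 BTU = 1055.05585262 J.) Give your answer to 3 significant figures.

3.57e-16 BTU

1 megaelectronvolt = 1.51857e-16 British thermal units.
2.35 × 1.51857e-16 ≈ 3.57e-16 BTU.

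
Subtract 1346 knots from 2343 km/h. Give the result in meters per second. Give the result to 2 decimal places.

-41.61 m/s

2343 km/h = 650.833 m/s and 1346 kn = 692.442 m/s.
650.833 − 692.442 ≈ -41.61 m/s.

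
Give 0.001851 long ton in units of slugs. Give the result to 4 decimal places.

0.1289 slugs

1 long ton = 69.6213 slugs.
0.001851 × 69.6213 ≈ 0.1289 slug.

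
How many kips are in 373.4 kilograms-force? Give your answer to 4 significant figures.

0.8232 kip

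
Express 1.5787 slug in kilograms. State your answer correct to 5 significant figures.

23.039 kilograms

1 slug = 14.5939 kilograms.
1.5787 × 14.5939 ≈ 23.039 kg.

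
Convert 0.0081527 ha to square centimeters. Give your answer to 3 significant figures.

1 hectare = 1.00000 × 10^8 cm².
Then 0.0081527 × 1.00000 × 10^8 ≈ 815000 cm².

815000 square centimeters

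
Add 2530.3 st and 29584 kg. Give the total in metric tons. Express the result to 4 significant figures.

2530.3 st = 16.0681 t and 29584 kg = 29.5840 t.
16.0681 + 29.5840 ≈ 45.65 t.

45.65 t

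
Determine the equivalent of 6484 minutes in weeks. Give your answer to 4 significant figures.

1 min = 9.92063 × 10^-5 weeks.
Thus 6484 × 9.92063 × 10^-5 ≈ 0.6433 wk.

0.6433 wk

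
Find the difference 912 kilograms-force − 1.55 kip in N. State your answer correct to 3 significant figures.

912 kgf = 8943.66 N and 1.55 kip = 6894.74 N.
8943.66 − 6894.74 ≈ 2050 N.

2050 N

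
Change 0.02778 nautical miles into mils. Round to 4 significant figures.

1 nmi = 7.29134 × 10^7 mil.
So 0.02778 × 7.29134 × 10^7 ≈ 2.026 × 10^6 mil.

2.026 × 10^6 mils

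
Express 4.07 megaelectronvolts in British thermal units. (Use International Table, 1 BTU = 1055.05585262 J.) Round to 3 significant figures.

1 MeV = 1.51857e-16 British thermal units.
So 4.07 × 1.51857e-16 ≈ 6.18e-16 BTU.

6.18e-16 British thermal units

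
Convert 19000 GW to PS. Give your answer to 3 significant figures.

1 GW = 1.35962e+6 metric horsepower.
Thus 19000 × 1.35962e+6 ≈ 2.58e+10 PS.

2.58e+10 PS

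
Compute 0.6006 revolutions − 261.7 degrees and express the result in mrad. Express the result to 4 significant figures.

0.6006 rev = 3773.681 mrad and 261.7 ° = 4567.527 mrad.
3773.681 − 4567.527 ≈ -793.8 mrad.

-793.8 mrad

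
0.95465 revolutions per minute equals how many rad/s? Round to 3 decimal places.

0.100 radians per second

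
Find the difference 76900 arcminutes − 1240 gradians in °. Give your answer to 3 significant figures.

166 °

76900 arcmin = 1281.67 ° and 1240 grad = 1116.00 °.
1281.67 − 1116.00 ≈ 166 °.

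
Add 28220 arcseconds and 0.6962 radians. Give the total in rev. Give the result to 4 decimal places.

28220 arcsec = 0.0217747 rev and 0.6962 rad = 0.110804 rev.
0.0217747 + 0.110804 ≈ 0.1326 rev.

0.1326 revolutions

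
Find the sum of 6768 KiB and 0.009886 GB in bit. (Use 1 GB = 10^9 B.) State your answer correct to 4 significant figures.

1.345 × 10^8 bit

6768 KiB = 5.54435 × 10^7 bit and 0.009886 GB = 7.90880 × 10^7 bit.
5.54435 × 10^7 + 7.90880 × 10^7 ≈ 1.345 × 10^8 bit.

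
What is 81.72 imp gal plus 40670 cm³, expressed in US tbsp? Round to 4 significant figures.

81.72 imp gal = 25124.3 US tbsp and 40670 cm³ = 2750.43 US tbsp.
25124.3 + 2750.43 ≈ 27870 US tbsp.

27870 US tablespoons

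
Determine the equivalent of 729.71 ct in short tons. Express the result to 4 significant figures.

1 carat = 2.20462e-7 short ton.
Then 729.71 × 2.20462e-7 ≈ 0.0001609 short ton.

0.0001609 short tons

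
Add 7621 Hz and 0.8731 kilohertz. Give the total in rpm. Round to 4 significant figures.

509600 revolutions per minute

7621 Hz = 457260 rpm and 0.8731 kHz = 52386.0 rpm.
457260 + 52386.0 ≈ 509600 rpm.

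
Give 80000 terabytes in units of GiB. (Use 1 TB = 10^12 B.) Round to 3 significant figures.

7.45e+7 GiB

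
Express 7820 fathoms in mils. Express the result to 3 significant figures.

1 fathom = 72000.0 mil.
Then 7820 × 72000.0 ≈ 5.63e+8 mil.

5.63e+8 mil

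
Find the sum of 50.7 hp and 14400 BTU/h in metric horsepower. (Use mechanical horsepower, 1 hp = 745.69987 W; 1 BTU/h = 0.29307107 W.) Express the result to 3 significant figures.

57.1 metric horsepower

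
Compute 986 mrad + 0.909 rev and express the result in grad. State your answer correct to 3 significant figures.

426 gradians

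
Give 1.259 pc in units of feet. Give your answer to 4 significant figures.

1 pc = 1.01236 × 10^17 ft.
So 1.259 × 1.01236 × 10^17 ≈ 1.275 × 10^17 ft.

1.275 × 10^17 ft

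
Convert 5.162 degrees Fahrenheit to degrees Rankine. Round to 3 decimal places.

464.832 degrees Rankine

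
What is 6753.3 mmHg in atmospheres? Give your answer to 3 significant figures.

8.89 atm

1 mmHg = 0.00131579 atmospheres.
Thus 6753.3 × 0.00131579 ≈ 8.89 atm.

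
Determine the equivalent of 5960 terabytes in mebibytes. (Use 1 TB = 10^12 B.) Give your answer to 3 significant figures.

1 TB = 953674 MiB.
Thus 5960 × 953674 ≈ 5.68e+9 MiB.

5.68e+9 MiB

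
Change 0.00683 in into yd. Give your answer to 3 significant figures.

1 in = 0.0277778 yd.
0.00683 × 0.0277778 ≈ 0.000190 yd.

0.000190 yards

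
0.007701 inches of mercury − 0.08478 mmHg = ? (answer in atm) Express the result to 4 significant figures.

0.007701 inHg = 0.000257376 atm and 0.08478 mmHg = 0.000111553 atm.
0.000257376 − 0.000111553 ≈ 0.0001458 atm.

0.0001458 atm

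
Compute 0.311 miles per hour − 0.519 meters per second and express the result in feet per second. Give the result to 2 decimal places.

-1.25 ft/s

0.311 mph = 0.456133 ft/s and 0.519 m/s = 1.70276 ft/s.
0.456133 − 1.70276 ≈ -1.25 ft/s.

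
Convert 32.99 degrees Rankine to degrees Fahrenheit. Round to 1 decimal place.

-426.7 °F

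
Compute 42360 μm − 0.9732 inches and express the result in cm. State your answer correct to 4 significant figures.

1.764 cm

42360 μm = 4.23600 cm and 0.9732 in = 2.47193 cm.
4.23600 − 2.47193 ≈ 1.764 cm.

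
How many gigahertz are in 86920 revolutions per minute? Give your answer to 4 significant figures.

1 revolution per minute = 1.66667 × 10^-11 GHz.
Then 86920 × 1.66667 × 10^-11 ≈ 1.449 × 10^-6 GHz.

1.449 × 10^-6 GHz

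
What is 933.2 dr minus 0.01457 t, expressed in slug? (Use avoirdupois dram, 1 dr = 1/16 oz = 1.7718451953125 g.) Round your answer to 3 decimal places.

-0.885 slugs

933.2 dr = 0.113300 slug and 0.01457 t = 0.998362 slug.
0.113300 − 0.998362 ≈ -0.885 slug.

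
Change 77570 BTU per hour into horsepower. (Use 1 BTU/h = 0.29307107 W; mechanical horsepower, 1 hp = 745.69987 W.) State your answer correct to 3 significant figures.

1 BTU per hour = 0.000393015 hp.
Then 77570 × 0.000393015 ≈ 30.5 hp.

30.5 horsepower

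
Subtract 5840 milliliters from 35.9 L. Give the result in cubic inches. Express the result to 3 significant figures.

1830 cubic inches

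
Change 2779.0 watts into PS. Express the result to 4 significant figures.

1 watt = 0.00135962 PS.
Thus 2779.0 × 0.00135962 ≈ 3.778 PS.

3.778 metric horsepower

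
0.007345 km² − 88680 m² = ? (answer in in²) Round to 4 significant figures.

0.007345 km² = 1.13848 × 10^7 in² and 88680 m² = 1.37454 × 10^8 in².
1.13848 × 10^7 − 1.37454 × 10^8 ≈ -1.261 × 10^8 in².

-1.261 × 10^8 square inches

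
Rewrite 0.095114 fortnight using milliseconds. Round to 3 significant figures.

1.15e+8 milliseconds

1 fortnight = 1.20960e+9 milliseconds.
Then 0.095114 × 1.20960e+9 ≈ 1.15e+8 ms.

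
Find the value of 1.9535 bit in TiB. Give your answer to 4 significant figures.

2.221 × 10^-13 TiB

1 bit = 1.13687 × 10^-13 tebibytes.
Thus 1.9535 × 1.13687 × 10^-13 ≈ 2.221 × 10^-13 TiB.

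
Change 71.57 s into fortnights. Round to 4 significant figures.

1 second = 8.26720 × 10^-7 fortnight.
Then 71.57 × 8.26720 × 10^-7 ≈ 5.917 × 10^-5 fortnight.

5.917 × 10^-5 fortnights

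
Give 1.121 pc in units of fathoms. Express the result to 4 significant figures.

1 pc = 1.68727e+16 fathom.
So 1.121 × 1.68727e+16 ≈ 1.891e+16 fathom.

1.891e+16 fathom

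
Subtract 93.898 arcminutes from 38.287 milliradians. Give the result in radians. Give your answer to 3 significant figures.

38.287 mrad = 0.0382870 rad and 93.898 arcmin = 0.0273138 rad.
0.0382870 − 0.0273138 ≈ 0.0110 rad.

0.0110 rad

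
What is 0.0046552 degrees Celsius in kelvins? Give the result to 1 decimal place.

K = °C + 273.15.
Applying the formula gives 273.2 K.

273.2 kelvins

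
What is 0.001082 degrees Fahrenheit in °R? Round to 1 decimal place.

°R = °F + 459.67.
Applying the formula gives 459.7 °R.

459.7 °R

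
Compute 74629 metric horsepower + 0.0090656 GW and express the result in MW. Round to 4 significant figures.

63.96 MW

74629 PS = 54.8895 MW and 0.0090656 GW = 9.06560 MW.
54.8895 + 9.06560 ≈ 63.96 MW.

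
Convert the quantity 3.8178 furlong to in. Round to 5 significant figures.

30237 inches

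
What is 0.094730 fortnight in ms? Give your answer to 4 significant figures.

1.146e+8 ms

1 fortnight = 1.20960e+9 ms.
Thus 0.094730 × 1.20960e+9 ≈ 1.146e+8 ms.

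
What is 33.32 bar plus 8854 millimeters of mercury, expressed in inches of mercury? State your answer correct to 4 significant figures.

1333 inches of mercury

33.32 bar = 983.939 inHg and 8854 mmHg = 348.583 inHg.
983.939 + 348.583 ≈ 1333 inHg.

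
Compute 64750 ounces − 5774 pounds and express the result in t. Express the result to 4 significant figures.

-0.7834 t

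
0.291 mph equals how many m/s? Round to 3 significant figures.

1 mile per hour = 0.447040 m/s.
Thus 0.291 × 0.447040 ≈ 0.130 m/s.

0.130 m/s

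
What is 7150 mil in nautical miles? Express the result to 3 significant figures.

9.81 × 10^-5 nautical miles

1 mil = 1.37149 × 10^-8 nautical miles.
Thus 7150 × 1.37149 × 10^-8 ≈ 9.81 × 10^-5 nmi.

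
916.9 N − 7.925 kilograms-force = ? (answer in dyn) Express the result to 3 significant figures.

8.39 × 10^7 dyn

916.9 N = 9.16900 × 10^7 dyn and 7.925 kgf = 7.77177 × 10^6 dyn.
9.16900 × 10^7 − 7.77177 × 10^6 ≈ 8.39 × 10^7 dyn.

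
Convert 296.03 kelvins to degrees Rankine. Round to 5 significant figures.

°R = K × 9/5.
Applying the formula gives 532.85 °R.

532.85 °R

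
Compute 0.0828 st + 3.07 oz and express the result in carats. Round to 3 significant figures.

0.0828 st = 2629.02 ct and 3.07 oz = 435.165 ct.
2629.02 + 435.165 ≈ 3060 ct.

3060 carats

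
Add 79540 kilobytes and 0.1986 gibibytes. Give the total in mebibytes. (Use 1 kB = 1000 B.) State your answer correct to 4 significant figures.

79540 kB = 75.8553 MiB and 0.1986 GiB = 203.366 MiB.
75.8553 + 203.366 ≈ 279.2 MiB.

279.2 MiB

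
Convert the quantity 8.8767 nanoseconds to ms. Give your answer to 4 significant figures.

1 ns = 1.00000e-6 ms.
8.8767 × 1.00000e-6 ≈ 8.877e-6 ms.

8.877e-6 milliseconds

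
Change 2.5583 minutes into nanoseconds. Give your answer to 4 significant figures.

1.535e+11 ns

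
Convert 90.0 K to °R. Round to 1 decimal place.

162.0 °R

°R = K × 9/5.
Applying the formula gives 162.0 °R.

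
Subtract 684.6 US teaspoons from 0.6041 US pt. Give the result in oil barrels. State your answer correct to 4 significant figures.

-0.01943 bbl

0.6041 US pt = 0.00179792 bbl and 684.6 US tsp = 0.0212240 bbl.
0.00179792 − 0.0212240 ≈ -0.01943 bbl.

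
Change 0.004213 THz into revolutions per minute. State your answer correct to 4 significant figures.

2.528e+11 rpm

1 terahertz = 6.00000e+13 revolutions per minute.
Thus 0.004213 × 6.00000e+13 ≈ 2.528e+11 rpm.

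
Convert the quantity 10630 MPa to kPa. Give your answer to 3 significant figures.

1.06e+7 kPa

1 megapascal = 1000.00 kPa.
So 10630 × 1000.00 ≈ 1.06e+7 kPa.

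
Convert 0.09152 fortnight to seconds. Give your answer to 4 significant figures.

1 fortnight = 1.20960e+6 s.
So 0.09152 × 1.20960e+6 ≈ 110700 s.

110700 s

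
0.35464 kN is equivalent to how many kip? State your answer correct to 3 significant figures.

1 kilonewton = 0.224809 kips.
Thus 0.35464 × 0.224809 ≈ 0.0797 kip.

0.0797 kips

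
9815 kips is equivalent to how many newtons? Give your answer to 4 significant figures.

4.366 × 10^7 N

1 kip = 4448.22 newtons.
So 9815 × 4448.22 ≈ 4.366 × 10^7 N.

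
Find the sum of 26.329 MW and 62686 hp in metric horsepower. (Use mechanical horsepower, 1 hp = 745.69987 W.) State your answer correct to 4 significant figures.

26.329 MW = 35797.5 PS and 62686 hp = 63555.4 PS.
35797.5 + 63555.4 ≈ 99350 PS.

99350 PS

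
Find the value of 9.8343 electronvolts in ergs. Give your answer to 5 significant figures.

1 eV = 1.60218 × 10^-12 erg.
So 9.8343 × 1.60218 × 10^-12 ≈ 1.5756 × 10^-11 erg.

1.5756 × 10^-11 erg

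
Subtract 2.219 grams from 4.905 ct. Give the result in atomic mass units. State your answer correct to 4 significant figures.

4.905 ct = 5.90772 × 10^23 u and 2.219 g = 1.33631 × 10^24 u.
5.90772 × 10^23 − 1.33631 × 10^24 ≈ -7.455 × 10^23 u.

-7.455 × 10^23 atomic mass units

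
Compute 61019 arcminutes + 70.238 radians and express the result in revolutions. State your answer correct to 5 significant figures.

14.004 rev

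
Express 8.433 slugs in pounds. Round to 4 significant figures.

271.3 pounds

1 slug = 32.1740 pounds.
So 8.433 × 32.1740 ≈ 271.3 lb.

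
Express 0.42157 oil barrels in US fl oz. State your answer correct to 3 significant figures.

1 bbl = 5376.00 US fl oz.
Thus 0.42157 × 5376.00 ≈ 2270 US fl oz.

2270 US fluid ounces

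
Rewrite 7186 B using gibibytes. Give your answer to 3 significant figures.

1 B = 9.31323 × 10^-10 GiB.
Then 7186 × 9.31323 × 10^-10 ≈ 6.69 × 10^-6 GiB.

6.69 × 10^-6 GiB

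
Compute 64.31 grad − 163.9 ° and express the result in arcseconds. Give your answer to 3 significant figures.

64.31 grad = 208364 arcsec and 163.9 ° = 590040 arcsec.
208364 − 590040 ≈ -382000 arcsec.

-382000 arcseconds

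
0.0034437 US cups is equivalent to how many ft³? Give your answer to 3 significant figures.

1 US cup = 0.00835503 ft³.
0.0034437 × 0.00835503 ≈ 2.88e-5 ft³.

2.88e-5 cubic feet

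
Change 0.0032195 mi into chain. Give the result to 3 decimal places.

0.258 chain

1 mile = 80.0000 chain.
Then 0.0032195 × 80.0000 ≈ 0.258 chain.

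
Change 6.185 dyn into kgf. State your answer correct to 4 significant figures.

1 dyne = 1.01972e-6 kilograms-force.
Thus 6.185 × 1.01972e-6 ≈ 6.307e-6 kgf.

6.307e-6 kgf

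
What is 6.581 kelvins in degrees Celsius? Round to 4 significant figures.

-266.6 °C

K = °C + 273.15.
Applying the formula gives -266.6 °C.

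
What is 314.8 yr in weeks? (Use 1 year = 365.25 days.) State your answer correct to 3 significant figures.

16400 weeks

1 year = 52.1786 weeks.
314.8 × 52.1786 ≈ 16400 wk.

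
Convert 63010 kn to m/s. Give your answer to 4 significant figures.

32420 m/s

1 kn = 0.514444 m/s.
Thus 63010 × 0.514444 ≈ 32420 m/s.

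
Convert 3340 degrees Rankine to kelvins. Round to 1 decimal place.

°R = K × 9/5.
Applying the formula gives 1855.6 K.

1855.6 K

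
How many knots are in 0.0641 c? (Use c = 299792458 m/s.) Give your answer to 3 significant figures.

1 speed of light = 5.82750 × 10^8 kn.
Thus 0.0641 × 5.82750 × 10^8 ≈ 3.74 × 10^7 kn.

3.74 × 10^7 kn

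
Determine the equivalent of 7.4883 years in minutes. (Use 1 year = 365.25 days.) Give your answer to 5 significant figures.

3.9385 × 10^6 minutes

1 yr = 525960 minutes.
7.4883 × 525960 ≈ 3.9385 × 10^6 min.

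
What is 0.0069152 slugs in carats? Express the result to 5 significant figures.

504.60 carats

1 slug = 72969.5 carats.
So 0.0069152 × 72969.5 ≈ 504.60 ct.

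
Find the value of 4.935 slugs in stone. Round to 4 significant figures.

1 slug = 2.29815 st.
4.935 × 2.29815 ≈ 11.34 st.

11.34 stone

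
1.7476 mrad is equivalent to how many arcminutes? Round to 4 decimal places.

1 mrad = 3.43775 arcminutes.
Thus 1.7476 × 3.43775 ≈ 6.0078 arcmin.

6.0078 arcmin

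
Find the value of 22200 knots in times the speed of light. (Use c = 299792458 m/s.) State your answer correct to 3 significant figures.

1 knot = 1.71600 × 10^-9 c.
Then 22200 × 1.71600 × 10^-9 ≈ 3.81 × 10^-5 c.

3.81 × 10^-5 c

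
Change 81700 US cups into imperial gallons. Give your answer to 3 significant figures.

4250 imp gal

1 US cup = 0.0520421 imperial gallons.
Thus 81700 × 0.0520421 ≈ 4250 imp gal.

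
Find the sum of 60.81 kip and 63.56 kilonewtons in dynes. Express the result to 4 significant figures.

60.81 kip = 2.70496 × 10^10 dyn and 63.56 kN = 6.35600 × 10^9 dyn.
2.70496 × 10^10 + 6.35600 × 10^9 ≈ 3.341 × 10^10 dyn.

3.341 × 10^10 dynes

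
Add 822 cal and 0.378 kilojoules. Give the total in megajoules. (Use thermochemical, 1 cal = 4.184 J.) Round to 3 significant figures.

0.00382 megajoules

822 cal = 0.00343925 MJ and 0.378 kJ = 0.000378000 MJ.
0.00343925 + 0.000378000 ≈ 0.00382 MJ.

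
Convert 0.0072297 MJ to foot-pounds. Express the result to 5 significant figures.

5332.4 ft·lbf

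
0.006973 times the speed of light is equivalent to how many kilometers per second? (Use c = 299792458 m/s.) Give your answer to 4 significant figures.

1 c = 299792 kilometers per second.
Then 0.006973 × 299792 ≈ 2090 km/s.

2090 km/s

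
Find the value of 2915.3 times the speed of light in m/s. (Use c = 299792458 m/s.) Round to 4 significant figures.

8.740 × 10^11 m/s

1 c = 2.99792 × 10^8 m/s.
2915.3 × 2.99792 × 10^8 ≈ 8.740 × 10^11 m/s.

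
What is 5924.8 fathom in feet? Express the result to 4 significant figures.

35550 feet

1 fathom = 6.00000 feet.
Thus 5924.8 × 6.00000 ≈ 35550 ft.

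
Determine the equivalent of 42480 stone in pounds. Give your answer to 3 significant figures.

1 st = 14.0000 lb.
So 42480 × 14.0000 ≈ 595000 lb.

595000 lb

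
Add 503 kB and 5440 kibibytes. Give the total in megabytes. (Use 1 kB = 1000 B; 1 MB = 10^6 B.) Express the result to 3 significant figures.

6.07 MB

503 kB = 0.503000 MB and 5440 KiB = 5.57056 MB.
0.503000 + 5.57056 ≈ 6.07 MB.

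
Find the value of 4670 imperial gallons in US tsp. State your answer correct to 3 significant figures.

4.31 × 10^6 US tsp

1 imperial gallon = 922.330 US tsp.
Thus 4670 × 922.330 ≈ 4.31 × 10^6 US tsp.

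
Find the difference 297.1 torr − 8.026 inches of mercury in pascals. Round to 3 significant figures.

297.1 torr = 39610.1 Pa and 8.026 inHg = 27179.2 Pa.
39610.1 − 27179.2 ≈ 12400 Pa.

12400 Pa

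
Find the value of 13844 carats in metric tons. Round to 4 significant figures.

0.002769 t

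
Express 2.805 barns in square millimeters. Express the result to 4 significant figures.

1 barn = 1.00000e-22 mm².
Then 2.805 × 1.00000e-22 ≈ 2.805e-22 mm².

2.805e-22 square millimeters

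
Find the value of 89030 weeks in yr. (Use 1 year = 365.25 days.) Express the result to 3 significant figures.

1710 yr

1 week = 0.0191650 years.
So 89030 × 0.0191650 ≈ 1710 yr.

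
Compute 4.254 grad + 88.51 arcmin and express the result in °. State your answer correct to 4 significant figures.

4.254 grad = 3.82860 ° and 88.51 arcmin = 1.47517 °.
3.82860 + 1.47517 ≈ 5.304 °.

5.304 °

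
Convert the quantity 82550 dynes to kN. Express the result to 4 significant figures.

1 dyne = 1.00000 × 10^-8 kilonewtons.
So 82550 × 1.00000 × 10^-8 ≈ 0.0008255 kN.

0.0008255 kN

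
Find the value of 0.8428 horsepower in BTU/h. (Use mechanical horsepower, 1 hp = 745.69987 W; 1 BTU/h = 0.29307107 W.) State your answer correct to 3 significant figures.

2140 BTU/h

1 hp = 2544.43 BTU/h.
Then 0.8428 × 2544.43 ≈ 2140 BTU/h.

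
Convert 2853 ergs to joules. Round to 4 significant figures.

0.0002853 J

1 erg = 1.00000e-7 joules.
Thus 2853 × 1.00000e-7 ≈ 0.0002853 J.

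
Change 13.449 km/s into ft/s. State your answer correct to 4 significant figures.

1 km/s = 3280.84 feet per second.
Thus 13.449 × 3280.84 ≈ 44120 ft/s.

44120 feet per second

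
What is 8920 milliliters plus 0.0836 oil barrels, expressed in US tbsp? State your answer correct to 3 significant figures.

8920 mL = 603.242 US tbsp and 0.0836 bbl = 898.867 US tbsp.
603.242 + 898.867 ≈ 1500 US tbsp.

1500 US tbsp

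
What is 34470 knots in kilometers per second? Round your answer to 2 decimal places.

1 kn = 0.000514444 km/s.
Then 34470 × 0.000514444 ≈ 17.73 km/s.

17.73 kilometers per second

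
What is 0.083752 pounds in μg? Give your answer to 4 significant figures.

1 pound = 4.53592 × 10^8 μg.
0.083752 × 4.53592 × 10^8 ≈ 3.799 × 10^7 μg.

3.799 × 10^7 micrograms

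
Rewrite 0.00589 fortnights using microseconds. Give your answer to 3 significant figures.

1 fortnight = 1.20960 × 10^12 microseconds.
Thus 0.00589 × 1.20960 × 10^12 ≈ 7.12 × 10^9 μs.

7.12 × 10^9 μs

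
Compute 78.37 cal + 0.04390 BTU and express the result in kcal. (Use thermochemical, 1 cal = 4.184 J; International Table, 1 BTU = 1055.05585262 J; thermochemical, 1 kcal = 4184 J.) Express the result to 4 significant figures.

0.08944 kcal

78.37 cal = 0.0783700 kcal and 0.04390 BTU = 0.0110700 kcal.
0.0783700 + 0.0110700 ≈ 0.08944 kcal.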